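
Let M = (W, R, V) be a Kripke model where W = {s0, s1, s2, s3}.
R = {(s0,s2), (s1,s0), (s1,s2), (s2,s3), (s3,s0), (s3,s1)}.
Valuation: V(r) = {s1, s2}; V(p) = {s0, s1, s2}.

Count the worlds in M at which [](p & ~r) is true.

Let φ = [](p & ~r). Evaluate φ at each world:
  s0 (successors {s2}): φ is false.
  s1 (successors {s0, s2}): φ is false.
  s2 (successors {s3}): φ is false.
  s3 (successors {s0, s1}): φ is false.
For instance, at s1:
  At s1: [](p & ~r) requires p & ~r at every successor {s0, s2}.
    p & ~r fails at s2, so [](p & ~r) is false at s1.
Satisfying worlds: none.

0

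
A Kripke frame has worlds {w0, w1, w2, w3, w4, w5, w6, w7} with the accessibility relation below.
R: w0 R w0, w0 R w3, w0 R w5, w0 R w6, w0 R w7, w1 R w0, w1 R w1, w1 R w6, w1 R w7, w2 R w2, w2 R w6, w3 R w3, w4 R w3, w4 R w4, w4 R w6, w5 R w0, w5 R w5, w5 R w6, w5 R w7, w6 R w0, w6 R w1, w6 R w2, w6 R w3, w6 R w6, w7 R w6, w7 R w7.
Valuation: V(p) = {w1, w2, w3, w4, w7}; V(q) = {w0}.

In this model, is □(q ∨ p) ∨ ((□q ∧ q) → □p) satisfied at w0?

At w0: □(q ∨ p) is false, (□q ∧ q) → □p is true, so □(q ∨ p) ∨ ((□q ∧ q) → □p) is true.
  At w0: □(q ∨ p) requires q ∨ p at every successor {w0, w3, w5, w6, w7}.
    q ∨ p fails at w5, so □(q ∨ p) is false at w0.
  At w0: □q ∧ q is false, □p is false, so (□q ∧ q) → □p is true.
    At w0: □q is false, q is true, so □q ∧ q is false.
      At w0: □q requires q at every successor {w0, w3, w5, w6, w7}.
        q fails at w3, so □q is false at w0.
    At w0: □p requires p at every successor {w0, w3, w5, w6, w7}.
      p fails at w0, so □p is false at w0.

Yes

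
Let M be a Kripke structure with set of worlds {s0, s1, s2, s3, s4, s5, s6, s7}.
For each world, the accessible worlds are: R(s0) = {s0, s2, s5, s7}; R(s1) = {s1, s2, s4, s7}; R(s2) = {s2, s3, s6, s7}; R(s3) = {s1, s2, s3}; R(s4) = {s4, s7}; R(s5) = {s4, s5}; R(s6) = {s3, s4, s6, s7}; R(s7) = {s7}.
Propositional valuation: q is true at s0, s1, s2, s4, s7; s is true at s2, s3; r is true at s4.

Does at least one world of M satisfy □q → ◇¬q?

Yes

Let φ = □q → ◇¬q. Evaluate φ at each world:
  s0 (successors {s0, s2, s5, s7}): φ is true.
  s1 (successors {s1, s2, s4, s7}): φ is false.
  s2 (successors {s2, s3, s6, s7}): φ is true.
  s3 (successors {s1, s2, s3}): φ is true.
  s4 (successors {s4, s7}): φ is false.
  s5 (successors {s4, s5}): φ is true.
  s6 (successors {s3, s4, s6, s7}): φ is true.
  s7 (successors {s7}): φ is false.
Detail at s0 (witness):
  At s0: □q is false, ◇¬q is true, so □q → ◇¬q is true.
    At s0: □q requires q at every successor {s0, s2, s5, s7}.
      q fails at s5, so □q is false at s0.
    At s0: ◇¬q requires ¬q at some successor in {s0, s2, s5, s7}.
      ¬q holds at s5, so ◇¬q is true at s0.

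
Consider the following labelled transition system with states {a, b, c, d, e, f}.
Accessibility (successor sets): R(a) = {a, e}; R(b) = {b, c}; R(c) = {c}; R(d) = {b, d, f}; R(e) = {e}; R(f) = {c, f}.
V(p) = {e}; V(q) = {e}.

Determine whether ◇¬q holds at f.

Yes

Recall that ◇ψ holds at a world iff ψ holds at some accessible world.
At f: ◇¬q requires ¬q at some successor in {c, f}.
  ¬q holds at c, so ◇¬q is true at f.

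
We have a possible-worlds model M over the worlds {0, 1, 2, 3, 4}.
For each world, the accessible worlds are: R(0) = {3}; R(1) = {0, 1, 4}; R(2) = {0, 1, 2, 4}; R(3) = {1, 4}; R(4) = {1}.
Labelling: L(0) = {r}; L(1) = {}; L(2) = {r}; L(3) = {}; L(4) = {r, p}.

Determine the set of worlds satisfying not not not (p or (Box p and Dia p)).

Let φ = not not not (p or (Box p and Dia p)). Evaluate φ at each world:
  0 (successors {3}): φ is true.
  1 (successors {0, 1, 4}): φ is true.
  2 (successors {0, 1, 2, 4}): φ is true.
  3 (successors {1, 4}): φ is true.
  4 (successors {1}): φ is false.
For instance, at 1:
  At 1: not not (p or (Box p and Dia p)) is false, so not not not (p or (Box p and Dia p)) is true.
    At 1: not (p or (Box p and Dia p)) is true, so not not (p or (Box p and Dia p)) is false.
      At 1: p or (Box p and Dia p) is false, so not (p or (Box p and Dia p)) is true.
Satisfying worlds: {0, 1, 2, 3}

0, 1, 2, 3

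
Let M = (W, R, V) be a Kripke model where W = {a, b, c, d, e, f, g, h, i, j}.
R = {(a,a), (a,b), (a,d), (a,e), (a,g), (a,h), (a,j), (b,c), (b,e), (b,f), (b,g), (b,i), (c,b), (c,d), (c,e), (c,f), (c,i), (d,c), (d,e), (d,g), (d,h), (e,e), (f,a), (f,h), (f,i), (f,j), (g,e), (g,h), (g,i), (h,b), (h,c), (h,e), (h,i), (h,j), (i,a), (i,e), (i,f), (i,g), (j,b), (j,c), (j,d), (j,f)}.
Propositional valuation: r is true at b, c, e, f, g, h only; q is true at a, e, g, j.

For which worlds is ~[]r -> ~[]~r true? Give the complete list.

Recall that []ψ holds at a world iff ψ holds at every accessible world, and <>ψ holds iff ψ holds at some accessible world.
Let φ = ~[]r -> ~[]~r. Evaluate φ at each world:
  a (successors {a, b, d, e, g, h, j}): φ is true.
  b (successors {c, e, f, g, i}): φ is true.
  c (successors {b, d, e, f, i}): φ is true.
  d (successors {c, e, g, h}): φ is true.
  e (successors {e}): φ is true.
  f (successors {a, h, i, j}): φ is true.
  g (successors {e, h, i}): φ is true.
  h (successors {b, c, e, i, j}): φ is true.
  i (successors {a, e, f, g}): φ is true.
  j (successors {b, c, d, f}): φ is true.
For instance, at c:
  At c: ~[]r is true, ~[]~r is true, so ~[]r -> ~[]~r is true.
    At c: []r is false, so ~[]r is true.
      At c: []r requires r at every successor {b, d, e, f, i}.
        r fails at d, so []r is false at c.
    At c: []~r is false, so ~[]~r is true.
      At c: []~r requires ~r at every successor {b, d, e, f, i}.
        ~r fails at b, so []~r is false at c.
Satisfying worlds: {a, b, c, d, e, f, g, h, i, j}

a, b, c, d, e, f, g, h, i, j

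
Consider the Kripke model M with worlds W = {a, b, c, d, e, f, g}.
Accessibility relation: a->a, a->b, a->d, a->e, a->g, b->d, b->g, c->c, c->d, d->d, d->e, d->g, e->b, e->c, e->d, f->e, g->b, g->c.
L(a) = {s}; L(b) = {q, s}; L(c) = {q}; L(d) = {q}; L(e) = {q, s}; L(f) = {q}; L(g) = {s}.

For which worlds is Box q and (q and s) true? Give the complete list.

Let φ = Box q and (q and s). Evaluate φ at each world:
  a (successors {a, b, d, e, g}): φ is false.
  b (successors {d, g}): φ is false.
  c (successors {c, d}): φ is false.
  d (successors {d, e, g}): φ is false.
  e (successors {b, c, d}): φ is true.
  f (successors {e}): φ is false.
  g (successors {b, c}): φ is false.
For instance, at f:
  At f: Box q is true, q and s is false, so Box q and (q and s) is false.
    At f: Box q requires q at every successor {e}.
      At e: q is true.
    So Box q is true at f.
Satisfying worlds: {e}

e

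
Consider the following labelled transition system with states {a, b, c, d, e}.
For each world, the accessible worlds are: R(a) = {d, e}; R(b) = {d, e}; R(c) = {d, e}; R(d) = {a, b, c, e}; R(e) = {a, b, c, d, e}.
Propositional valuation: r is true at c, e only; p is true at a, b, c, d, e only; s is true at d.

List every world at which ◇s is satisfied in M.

Let φ = ◇s. Evaluate φ at each world:
  a (successors {d, e}): φ is true.
  b (successors {d, e}): φ is true.
  c (successors {d, e}): φ is true.
  d (successors {a, b, c, e}): φ is false.
  e (successors {a, b, c, d, e}): φ is true.
For instance, at d:
  At d: ◇s requires s at some successor in {a, b, c, e}.
    At a: s is false.
    At b: s is false.
    At c: s is false.
    At e: s is false.
  So ◇s is false at d.
Satisfying worlds: {a, b, c, e}

a, b, c, e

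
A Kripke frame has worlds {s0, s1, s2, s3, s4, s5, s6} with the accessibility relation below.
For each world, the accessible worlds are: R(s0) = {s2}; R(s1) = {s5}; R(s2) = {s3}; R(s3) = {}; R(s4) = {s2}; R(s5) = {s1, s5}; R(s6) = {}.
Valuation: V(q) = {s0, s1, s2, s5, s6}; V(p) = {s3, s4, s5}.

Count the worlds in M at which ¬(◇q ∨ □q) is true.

1

Recall that □ψ holds at a world iff ψ holds at every accessible world, and ◇ψ holds iff ψ holds at some accessible world.
Let φ = ¬(◇q ∨ □q). Evaluate φ at each world:
  s0 (successors {s2}): φ is false.
  s1 (successors {s5}): φ is false.
  s2 (successors {s3}): φ is true.
  s3 (successors ∅): φ is false.
  s4 (successors {s2}): φ is false.
  s5 (successors {s1, s5}): φ is false.
  s6 (successors ∅): φ is false.
For instance, at s0:
  At s0: ◇q ∨ □q is true, so ¬(◇q ∨ □q) is false.
    At s0: ◇q is true, □q is true, so ◇q ∨ □q is true.
      At s0: ◇q requires q at some successor in {s2}.
        q holds at s2, so ◇q is true at s0.
      At s0: □q requires q at every successor {s2}.
        At s2: q is true.
      So □q is true at s0.
Satisfying worlds: {s2}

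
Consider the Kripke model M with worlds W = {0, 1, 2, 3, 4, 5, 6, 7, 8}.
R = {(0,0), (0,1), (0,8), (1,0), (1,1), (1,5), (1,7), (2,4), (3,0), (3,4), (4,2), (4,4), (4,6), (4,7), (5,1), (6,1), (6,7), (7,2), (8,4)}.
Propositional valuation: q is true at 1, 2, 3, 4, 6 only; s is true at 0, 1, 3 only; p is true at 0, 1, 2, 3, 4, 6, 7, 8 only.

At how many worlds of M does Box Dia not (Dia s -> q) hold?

1

Let φ = Box Dia not (Dia s -> q). Evaluate φ at each world:
  0 (successors {0, 1, 8}): φ is false.
  1 (successors {0, 1, 5, 7}): φ is false.
  2 (successors {4}): φ is false.
  3 (successors {0, 4}): φ is false.
  4 (successors {2, 4, 6, 7}): φ is false.
  5 (successors {1}): φ is true.
  6 (successors {1, 7}): φ is false.
  7 (successors {2}): φ is false.
  8 (successors {4}): φ is false.
For instance, at 2:
  At 2: Box Dia not (Dia s -> q) requires Dia not (Dia s -> q) at every successor {4}.
    Dia not (Dia s -> q) fails at 4, so Box Dia not (Dia s -> q) is false at 2.
      At 4: Dia not (Dia s -> q) requires not (Dia s -> q) at some successor in {2, 4, 6, 7}.
        At 2: not (Dia s -> q) is false.
        At 4: not (Dia s -> q) is false.
        At 6: not (Dia s -> q) is false.
        At 7: not (Dia s -> q) is false.
      So Dia not (Dia s -> q) is false at 4.
Satisfying worlds: {5}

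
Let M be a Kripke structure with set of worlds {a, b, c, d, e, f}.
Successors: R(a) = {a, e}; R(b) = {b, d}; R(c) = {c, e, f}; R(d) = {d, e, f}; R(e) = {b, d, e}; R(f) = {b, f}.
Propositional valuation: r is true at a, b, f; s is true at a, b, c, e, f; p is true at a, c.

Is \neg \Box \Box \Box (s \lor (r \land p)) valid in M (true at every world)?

Yes

Let φ = \neg \Box \Box \Box (s \lor (r \land p)). Evaluate φ at each world:
  a (successors {a, e}): φ is true.
  b (successors {b, d}): φ is true.
  c (successors {c, e, f}): φ is true.
  d (successors {d, e, f}): φ is true.
  e (successors {b, d, e}): φ is true.
  f (successors {b, f}): φ is true.
For instance, at d:
  At d: \Box \Box \Box (s \lor (r \land p)) is false, so \neg \Box \Box \Box (s \lor (r \land p)) is true.
    At d: \Box \Box \Box (s \lor (r \land p)) requires \Box \Box (s \lor (r \land p)) at every successor {d, e, f}.
      \Box \Box (s \lor (r \land p)) fails at d, so \Box \Box \Box (s \lor (r \land p)) is false at d.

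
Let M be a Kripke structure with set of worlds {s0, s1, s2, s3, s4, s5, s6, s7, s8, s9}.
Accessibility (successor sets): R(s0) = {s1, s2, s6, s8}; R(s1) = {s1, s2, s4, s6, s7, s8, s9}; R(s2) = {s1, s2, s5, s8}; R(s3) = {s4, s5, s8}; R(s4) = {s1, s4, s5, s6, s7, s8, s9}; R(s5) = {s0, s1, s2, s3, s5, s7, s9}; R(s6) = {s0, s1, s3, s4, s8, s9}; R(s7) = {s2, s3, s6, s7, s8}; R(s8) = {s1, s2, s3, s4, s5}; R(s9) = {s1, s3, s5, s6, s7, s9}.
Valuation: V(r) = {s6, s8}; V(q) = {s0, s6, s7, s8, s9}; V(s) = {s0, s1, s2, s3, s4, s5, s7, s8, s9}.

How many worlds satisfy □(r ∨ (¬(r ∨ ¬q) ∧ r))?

0

Recall that □ψ holds at a world iff ψ holds at every accessible world, and ◇ψ holds iff ψ holds at some accessible world.
Let φ = □(r ∨ (¬(r ∨ ¬q) ∧ r)). Evaluate φ at each world:
  s0 (successors {s1, s2, s6, s8}): φ is false.
  s1 (successors {s1, s2, s4, s6, s7, s8, s9}): φ is false.
  s2 (successors {s1, s2, s5, s8}): φ is false.
  s3 (successors {s4, s5, s8}): φ is false.
  s4 (successors {s1, s4, s5, s6, s7, s8, s9}): φ is false.
  s5 (successors {s0, s1, s2, s3, s5, s7, s9}): φ is false.
  s6 (successors {s0, s1, s3, s4, s8, s9}): φ is false.
  s7 (successors {s2, s3, s6, s7, s8}): φ is false.
  s8 (successors {s1, s2, s3, s4, s5}): φ is false.
  s9 (successors {s1, s3, s5, s6, s7, s9}): φ is false.
For instance, at s5:
  At s5: □(r ∨ (¬(r ∨ ¬q) ∧ r)) requires r ∨ (¬(r ∨ ¬q) ∧ r) at every successor {s0, s1, s2, s3, s5, s7, s9}.
    r ∨ (¬(r ∨ ¬q) ∧ r) fails at s0, so □(r ∨ (¬(r ∨ ¬q) ∧ r)) is false at s5.
Satisfying worlds: none.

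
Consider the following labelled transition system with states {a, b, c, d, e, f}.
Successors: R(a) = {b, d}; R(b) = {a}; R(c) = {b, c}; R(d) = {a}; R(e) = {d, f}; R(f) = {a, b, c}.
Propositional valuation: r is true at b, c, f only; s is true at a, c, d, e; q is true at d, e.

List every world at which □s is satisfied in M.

Let φ = □s. Evaluate φ at each world:
  a (successors {b, d}): φ is false.
  b (successors {a}): φ is true.
  c (successors {b, c}): φ is false.
  d (successors {a}): φ is true.
  e (successors {d, f}): φ is false.
  f (successors {a, b, c}): φ is false.
For instance, at a:
  At a: □s requires s at every successor {b, d}.
    s fails at b, so □s is false at a.
Satisfying worlds: {b, d}

b, d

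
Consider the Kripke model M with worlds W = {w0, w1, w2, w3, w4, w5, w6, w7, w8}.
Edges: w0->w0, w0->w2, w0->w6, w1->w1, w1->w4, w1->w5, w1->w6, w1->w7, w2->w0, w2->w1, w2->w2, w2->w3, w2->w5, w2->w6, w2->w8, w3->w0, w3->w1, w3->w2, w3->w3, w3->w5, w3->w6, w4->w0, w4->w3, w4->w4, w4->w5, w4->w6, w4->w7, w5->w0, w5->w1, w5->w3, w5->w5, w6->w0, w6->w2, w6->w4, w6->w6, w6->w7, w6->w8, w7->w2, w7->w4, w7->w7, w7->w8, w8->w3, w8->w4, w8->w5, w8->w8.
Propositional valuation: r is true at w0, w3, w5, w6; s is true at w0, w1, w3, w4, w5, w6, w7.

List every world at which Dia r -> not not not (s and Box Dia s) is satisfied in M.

Recall that Box ψ holds at a world iff ψ holds at every accessible world, and Dia ψ holds iff ψ holds at some accessible world.
Let φ = Dia r -> not not not (s and Box Dia s). Evaluate φ at each world:
  w0 (successors {w0, w2, w6}): φ is false.
  w1 (successors {w1, w4, w5, w6, w7}): φ is false.
  w2 (successors {w0, w1, w2, w3, w5, w6, w8}): φ is true.
  w3 (successors {w0, w1, w2, w3, w5, w6}): φ is false.
  w4 (successors {w0, w3, w4, w5, w6, w7}): φ is false.
  w5 (successors {w0, w1, w3, w5}): φ is false.
  w6 (successors {w0, w2, w4, w6, w7, w8}): φ is false.
  w7 (successors {w2, w4, w7, w8}): φ is true.
  w8 (successors {w3, w4, w5, w8}): φ is true.
For instance, at w7:
  At w7: Dia r is false, not not not (s and Box Dia s) is false, so Dia r -> not not not (s and Box Dia s) is true.
    At w7: Dia r requires r at some successor in {w2, w4, w7, w8}.
      At w2: r is false.
      At w4: r is false.
      At w7: r is false.
      At w8: r is false.
    So Dia r is false at w7.
    At w7: not not (s and Box Dia s) is true, so not not not (s and Box Dia s) is false.
      At w7: not (s and Box Dia s) is false, so not not (s and Box Dia s) is true.
Satisfying worlds: {w2, w7, w8}

w2, w7, w8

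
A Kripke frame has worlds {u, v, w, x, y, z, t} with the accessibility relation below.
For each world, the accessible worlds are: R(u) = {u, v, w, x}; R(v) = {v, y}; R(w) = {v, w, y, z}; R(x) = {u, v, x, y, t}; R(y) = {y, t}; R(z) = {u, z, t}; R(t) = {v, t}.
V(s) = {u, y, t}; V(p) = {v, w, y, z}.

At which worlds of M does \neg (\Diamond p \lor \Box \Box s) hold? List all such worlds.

Recall that \Box ψ holds at a world iff ψ holds at every accessible world, and \Diamond ψ holds iff ψ holds at some accessible world.
Let φ = \neg (\Diamond p \lor \Box \Box s). Evaluate φ at each world:
  u (successors {u, v, w, x}): φ is false.
  v (successors {v, y}): φ is false.
  w (successors {v, w, y, z}): φ is false.
  x (successors {u, v, x, y, t}): φ is false.
  y (successors {y, t}): φ is false.
  z (successors {u, z, t}): φ is false.
  t (successors {v, t}): φ is false.
For instance, at v:
  At v: \Diamond p \lor \Box \Box s is true, so \neg (\Diamond p \lor \Box \Box s) is false.
    At v: \Diamond p is true, \Box \Box s is false, so \Diamond p \lor \Box \Box s is true.
      At v: \Diamond p requires p at some successor in {v, y}.
        p holds at v, so \Diamond p is true at v.
      At v: \Box \Box s requires \Box s at every successor {v, y}.
        \Box s fails at v, so \Box \Box s is false at v.
Satisfying worlds: none.

none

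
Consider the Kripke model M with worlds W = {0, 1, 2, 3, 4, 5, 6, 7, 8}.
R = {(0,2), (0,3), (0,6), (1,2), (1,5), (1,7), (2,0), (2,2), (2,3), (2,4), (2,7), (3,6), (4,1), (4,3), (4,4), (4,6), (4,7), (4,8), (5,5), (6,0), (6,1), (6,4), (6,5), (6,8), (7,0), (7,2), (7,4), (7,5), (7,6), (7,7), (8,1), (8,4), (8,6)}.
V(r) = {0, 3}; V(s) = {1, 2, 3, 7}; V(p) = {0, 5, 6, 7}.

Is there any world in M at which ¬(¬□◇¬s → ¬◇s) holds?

No

Recall that □ψ holds at a world iff ψ holds at every accessible world, and ◇ψ holds iff ψ holds at some accessible world.
Let φ = ¬(¬□◇¬s → ¬◇s). Evaluate φ at each world:
  0 (successors {2, 3, 6}): φ is false.
  1 (successors {2, 5, 7}): φ is false.
  2 (successors {0, 2, 3, 4, 7}): φ is false.
  3 (successors {6}): φ is false.
  4 (successors {1, 3, 4, 6, 7, 8}): φ is false.
  5 (successors {5}): φ is false.
  6 (successors {0, 1, 4, 5, 8}): φ is false.
  7 (successors {0, 2, 4, 5, 6, 7}): φ is false.
  8 (successors {1, 4, 6}): φ is false.
For instance, at 4:
  At 4: ¬□◇¬s → ¬◇s is true, so ¬(¬□◇¬s → ¬◇s) is false.
    At 4: ¬□◇¬s is false, ¬◇s is false, so ¬□◇¬s → ¬◇s is true.
      At 4: □◇¬s is true, so ¬□◇¬s is false.
      At 4: ◇s is true, so ¬◇s is false.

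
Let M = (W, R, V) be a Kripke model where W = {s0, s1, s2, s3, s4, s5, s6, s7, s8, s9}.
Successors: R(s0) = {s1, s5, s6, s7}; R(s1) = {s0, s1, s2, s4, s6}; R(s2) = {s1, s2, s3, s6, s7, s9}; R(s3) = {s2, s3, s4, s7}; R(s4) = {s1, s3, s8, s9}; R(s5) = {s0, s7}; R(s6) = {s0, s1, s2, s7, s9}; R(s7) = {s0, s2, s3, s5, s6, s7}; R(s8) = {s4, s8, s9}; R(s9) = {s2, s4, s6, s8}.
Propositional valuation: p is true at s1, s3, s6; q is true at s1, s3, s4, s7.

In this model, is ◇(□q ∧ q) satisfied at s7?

No

At s7: ◇(□q ∧ q) requires □q ∧ q at some successor in {s0, s2, s3, s5, s6, s7}.
  At s0: □q ∧ q is false.
  At s2: □q ∧ q is false.
  At s3: □q ∧ q is false.
  At s5: □q ∧ q is false.
  At s6: □q ∧ q is false.
  At s7: □q ∧ q is false.
So ◇(□q ∧ q) is false at s7.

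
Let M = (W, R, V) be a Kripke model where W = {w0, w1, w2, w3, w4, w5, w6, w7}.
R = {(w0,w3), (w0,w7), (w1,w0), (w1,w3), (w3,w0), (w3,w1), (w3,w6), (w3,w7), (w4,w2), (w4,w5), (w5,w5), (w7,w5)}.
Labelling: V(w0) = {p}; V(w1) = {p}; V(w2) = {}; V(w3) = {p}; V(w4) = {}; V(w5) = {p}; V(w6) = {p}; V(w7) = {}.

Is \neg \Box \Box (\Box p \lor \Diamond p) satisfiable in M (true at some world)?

Let φ = \neg \Box \Box (\Box p \lor \Diamond p). Evaluate φ at each world:
  w0 (successors {w3, w7}): φ is false.
  w1 (successors {w0, w3}): φ is false.
  w2 (successors ∅): φ is false.
  w3 (successors {w0, w1, w6, w7}): φ is false.
  w4 (successors {w2, w5}): φ is false.
  w5 (successors {w5}): φ is false.
  w6 (successors ∅): φ is false.
  w7 (successors {w5}): φ is false.
For instance, at w1:
  At w1: \Box \Box (\Box p \lor \Diamond p) is true, so \neg \Box \Box (\Box p \lor \Diamond p) is false.
    At w1: \Box \Box (\Box p \lor \Diamond p) requires \Box (\Box p \lor \Diamond p) at every successor {w0, w3}.
      At w0: \Box (\Box p \lor \Diamond p) is true.
      At w3: \Box (\Box p \lor \Diamond p) is true.
    So \Box \Box (\Box p \lor \Diamond p) is true at w1.

No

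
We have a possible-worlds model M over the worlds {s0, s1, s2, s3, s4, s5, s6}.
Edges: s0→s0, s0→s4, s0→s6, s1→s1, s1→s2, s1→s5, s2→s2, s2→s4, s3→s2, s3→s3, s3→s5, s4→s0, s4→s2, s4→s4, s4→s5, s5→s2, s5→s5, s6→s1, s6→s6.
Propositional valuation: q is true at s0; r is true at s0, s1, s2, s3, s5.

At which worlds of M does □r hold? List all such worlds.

s1, s3, s5

Recall that □ψ holds at a world iff ψ holds at every accessible world, and ◇ψ holds iff ψ holds at some accessible world.
Let φ = □r. Evaluate φ at each world:
  s0 (successors {s0, s4, s6}): φ is false.
  s1 (successors {s1, s2, s5}): φ is true.
  s2 (successors {s2, s4}): φ is false.
  s3 (successors {s2, s3, s5}): φ is true.
  s4 (successors {s0, s2, s4, s5}): φ is false.
  s5 (successors {s2, s5}): φ is true.
  s6 (successors {s1, s6}): φ is false.
For instance, at s2:
  At s2: □r requires r at every successor {s2, s4}.
    r fails at s4, so □r is false at s2.
Satisfying worlds: {s1, s3, s5}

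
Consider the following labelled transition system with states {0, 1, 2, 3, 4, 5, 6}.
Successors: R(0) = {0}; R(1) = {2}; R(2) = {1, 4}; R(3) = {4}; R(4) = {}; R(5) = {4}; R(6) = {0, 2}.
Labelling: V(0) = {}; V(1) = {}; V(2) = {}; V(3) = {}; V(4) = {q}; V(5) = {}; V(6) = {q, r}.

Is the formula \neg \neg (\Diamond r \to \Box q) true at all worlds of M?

Yes

Recall that \Box ψ holds at a world iff ψ holds at every accessible world, and \Diamond ψ holds iff ψ holds at some accessible world.
Let φ = \neg \neg (\Diamond r \to \Box q). Evaluate φ at each world:
  0 (successors {0}): φ is true.
  1 (successors {2}): φ is true.
  2 (successors {1, 4}): φ is true.
  3 (successors {4}): φ is true.
  4 (successors ∅): φ is true.
  5 (successors {4}): φ is true.
  6 (successors {0, 2}): φ is true.
For instance, at 3:
  At 3: \neg (\Diamond r \to \Box q) is false, so \neg \neg (\Diamond r \to \Box q) is true.
    At 3: \Diamond r \to \Box q is true, so \neg (\Diamond r \to \Box q) is false.
      At 3: \Diamond r is false, \Box q is true, so \Diamond r \to \Box q is true.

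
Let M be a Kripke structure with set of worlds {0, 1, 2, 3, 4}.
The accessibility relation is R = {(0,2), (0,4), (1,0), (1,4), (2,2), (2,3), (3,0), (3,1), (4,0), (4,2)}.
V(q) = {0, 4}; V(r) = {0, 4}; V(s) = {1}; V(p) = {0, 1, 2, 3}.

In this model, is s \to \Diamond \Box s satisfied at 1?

At 1: s is true, \Diamond \Box s is false, so s \to \Diamond \Box s is false.
  At 1: \Diamond \Box s requires \Box s at some successor in {0, 4}.
    At 0: \Box s is false.
    At 4: \Box s is false.
  So \Diamond \Box s is false at 1.

No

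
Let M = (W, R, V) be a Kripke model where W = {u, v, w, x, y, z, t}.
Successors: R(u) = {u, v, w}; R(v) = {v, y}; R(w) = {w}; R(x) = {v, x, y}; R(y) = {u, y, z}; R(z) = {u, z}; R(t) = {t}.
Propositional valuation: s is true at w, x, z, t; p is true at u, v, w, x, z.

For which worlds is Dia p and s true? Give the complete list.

Recall that Dia ψ holds at a world iff ψ holds at some accessible world.
Let φ = Dia p and s. Evaluate φ at each world:
  u (successors {u, v, w}): φ is false.
  v (successors {v, y}): φ is false.
  w (successors {w}): φ is true.
  x (successors {v, x, y}): φ is true.
  y (successors {u, y, z}): φ is false.
  z (successors {u, z}): φ is true.
  t (successors {t}): φ is false.
For instance, at y:
  At y: Dia p is true, s is false, so Dia p and s is false.
    At y: Dia p requires p at some successor in {u, y, z}.
      p holds at u, so Dia p is true at y.
Satisfying worlds: {w, x, z}

w, x, z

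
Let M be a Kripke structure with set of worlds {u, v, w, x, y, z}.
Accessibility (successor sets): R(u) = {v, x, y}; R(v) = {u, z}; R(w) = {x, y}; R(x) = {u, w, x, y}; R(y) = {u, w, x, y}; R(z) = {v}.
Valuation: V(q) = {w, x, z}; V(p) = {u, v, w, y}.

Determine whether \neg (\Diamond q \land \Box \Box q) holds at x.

At x: \Diamond q \land \Box \Box q is false, so \neg (\Diamond q \land \Box \Box q) is true.
  At x: \Diamond q is true, \Box \Box q is false, so \Diamond q \land \Box \Box q is false.
    At x: \Diamond q requires q at some successor in {u, w, x, y}.
      q holds at w, so \Diamond q is true at x.
    At x: \Box \Box q requires \Box q at every successor {u, w, x, y}.
      \Box q fails at u, so \Box \Box q is false at x.

Yes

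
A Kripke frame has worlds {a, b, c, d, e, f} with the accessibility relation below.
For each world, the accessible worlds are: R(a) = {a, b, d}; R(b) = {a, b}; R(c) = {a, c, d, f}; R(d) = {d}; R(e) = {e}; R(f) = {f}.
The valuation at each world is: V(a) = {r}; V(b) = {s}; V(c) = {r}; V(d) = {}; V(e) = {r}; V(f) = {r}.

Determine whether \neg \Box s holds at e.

At e: \Box s is false, so \neg \Box s is true.
  At e: \Box s requires s at every successor {e}.
    s fails at e, so \Box s is false at e.

Yes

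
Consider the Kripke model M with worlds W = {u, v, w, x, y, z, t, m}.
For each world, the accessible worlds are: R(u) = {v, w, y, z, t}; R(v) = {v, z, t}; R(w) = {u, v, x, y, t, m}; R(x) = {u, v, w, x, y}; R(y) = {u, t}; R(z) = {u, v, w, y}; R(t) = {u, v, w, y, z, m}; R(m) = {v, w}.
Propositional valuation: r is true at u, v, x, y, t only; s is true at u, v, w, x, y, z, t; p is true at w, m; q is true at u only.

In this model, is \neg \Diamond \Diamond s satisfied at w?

No

Recall that \Diamond ψ holds at a world iff ψ holds at some accessible world.
At w: \Diamond \Diamond s is true, so \neg \Diamond \Diamond s is false.
  At w: \Diamond \Diamond s requires \Diamond s at some successor in {u, v, x, y, t, m}.
    \Diamond s holds at u, so \Diamond \Diamond s is true at w.
      At u: \Diamond s requires s at some successor in {v, w, y, z, t}.
        s holds at v, so \Diamond s is true at u.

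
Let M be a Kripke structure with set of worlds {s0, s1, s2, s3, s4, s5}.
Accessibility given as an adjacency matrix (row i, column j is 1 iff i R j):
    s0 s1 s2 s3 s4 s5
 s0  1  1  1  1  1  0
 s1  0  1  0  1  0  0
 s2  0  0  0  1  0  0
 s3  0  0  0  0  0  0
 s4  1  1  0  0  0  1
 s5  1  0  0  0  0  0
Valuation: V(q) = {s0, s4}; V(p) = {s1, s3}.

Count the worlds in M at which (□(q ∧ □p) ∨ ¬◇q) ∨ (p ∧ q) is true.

Let φ = (□(q ∧ □p) ∨ ¬◇q) ∨ (p ∧ q). Evaluate φ at each world:
  s0 (successors {s0, s1, s2, s3, s4}): φ is false.
  s1 (successors {s1, s3}): φ is true.
  s2 (successors {s3}): φ is true.
  s3 (successors ∅): φ is true.
  s4 (successors {s0, s1, s5}): φ is false.
  s5 (successors {s0}): φ is false.
For instance, at s2:
  At s2: □(q ∧ □p) ∨ ¬◇q is true, p ∧ q is false, so (□(q ∧ □p) ∨ ¬◇q) ∨ (p ∧ q) is true.
    At s2: □(q ∧ □p) is false, ¬◇q is true, so □(q ∧ □p) ∨ ¬◇q is true.
      At s2: □(q ∧ □p) requires q ∧ □p at every successor {s3}.
        q ∧ □p fails at s3, so □(q ∧ □p) is false at s2.
      At s2: ◇q is false, so ¬◇q is true.
Satisfying worlds: {s1, s2, s3}

3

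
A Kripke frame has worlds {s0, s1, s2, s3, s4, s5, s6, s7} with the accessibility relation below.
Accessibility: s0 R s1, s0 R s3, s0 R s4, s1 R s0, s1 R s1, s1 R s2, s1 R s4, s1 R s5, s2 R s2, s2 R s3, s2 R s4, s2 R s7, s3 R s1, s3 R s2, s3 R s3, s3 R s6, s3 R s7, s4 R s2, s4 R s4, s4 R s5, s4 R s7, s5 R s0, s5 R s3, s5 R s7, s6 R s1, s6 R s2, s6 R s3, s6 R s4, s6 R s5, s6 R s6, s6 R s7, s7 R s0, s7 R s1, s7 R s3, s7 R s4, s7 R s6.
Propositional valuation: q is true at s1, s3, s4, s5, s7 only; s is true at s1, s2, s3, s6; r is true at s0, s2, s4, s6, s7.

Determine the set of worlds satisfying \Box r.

none

Let φ = \Box r. Evaluate φ at each world:
  s0 (successors {s1, s3, s4}): φ is false.
  s1 (successors {s0, s1, s2, s4, s5}): φ is false.
  s2 (successors {s2, s3, s4, s7}): φ is false.
  s3 (successors {s1, s2, s3, s6, s7}): φ is false.
  s4 (successors {s2, s4, s5, s7}): φ is false.
  s5 (successors {s0, s3, s7}): φ is false.
  s6 (successors {s1, s2, s3, s4, s5, s6, s7}): φ is false.
  s7 (successors {s0, s1, s3, s4, s6}): φ is false.
For instance, at s3:
  At s3: \Box r requires r at every successor {s1, s2, s3, s6, s7}.
    r fails at s1, so \Box r is false at s3.
Satisfying worlds: none.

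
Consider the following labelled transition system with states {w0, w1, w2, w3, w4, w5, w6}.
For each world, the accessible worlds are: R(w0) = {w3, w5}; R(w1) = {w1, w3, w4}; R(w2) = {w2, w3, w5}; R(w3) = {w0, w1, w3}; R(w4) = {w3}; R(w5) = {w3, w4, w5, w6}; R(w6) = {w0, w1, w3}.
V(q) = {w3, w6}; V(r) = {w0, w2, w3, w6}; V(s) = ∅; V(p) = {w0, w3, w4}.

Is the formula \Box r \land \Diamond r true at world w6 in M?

At w6: \Box r is false, \Diamond r is true, so \Box r \land \Diamond r is false.
  At w6: \Box r requires r at every successor {w0, w1, w3}.
    r fails at w1, so \Box r is false at w6.
  At w6: \Diamond r requires r at some successor in {w0, w1, w3}.
    r holds at w0, so \Diamond r is true at w6.

No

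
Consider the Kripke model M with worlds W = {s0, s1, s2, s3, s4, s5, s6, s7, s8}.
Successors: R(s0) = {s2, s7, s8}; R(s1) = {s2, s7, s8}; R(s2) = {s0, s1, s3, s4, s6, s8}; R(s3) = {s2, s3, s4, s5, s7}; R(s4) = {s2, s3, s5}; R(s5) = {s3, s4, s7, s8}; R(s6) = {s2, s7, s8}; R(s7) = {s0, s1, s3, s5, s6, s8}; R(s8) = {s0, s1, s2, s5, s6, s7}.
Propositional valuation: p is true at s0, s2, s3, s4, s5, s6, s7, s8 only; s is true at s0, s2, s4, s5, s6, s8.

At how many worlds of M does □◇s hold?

Let φ = □◇s. Evaluate φ at each world:
  s0 (successors {s2, s7, s8}): φ is true.
  s1 (successors {s2, s7, s8}): φ is true.
  s2 (successors {s0, s1, s3, s4, s6, s8}): φ is true.
  s3 (successors {s2, s3, s4, s5, s7}): φ is true.
  s4 (successors {s2, s3, s5}): φ is true.
  s5 (successors {s3, s4, s7, s8}): φ is true.
  s6 (successors {s2, s7, s8}): φ is true.
  s7 (successors {s0, s1, s3, s5, s6, s8}): φ is true.
  s8 (successors {s0, s1, s2, s5, s6, s7}): φ is true.
For instance, at s3:
  At s3: □◇s requires ◇s at every successor {s2, s3, s4, s5, s7}.
    At s2: ◇s is true.
    At s3: ◇s is true.
    At s4: ◇s is true.
    At s5: ◇s is true.
    At s7: ◇s is true.
  So □◇s is true at s3.
Satisfying worlds: {s0, s1, s2, s3, s4, s5, s6, s7, s8}

9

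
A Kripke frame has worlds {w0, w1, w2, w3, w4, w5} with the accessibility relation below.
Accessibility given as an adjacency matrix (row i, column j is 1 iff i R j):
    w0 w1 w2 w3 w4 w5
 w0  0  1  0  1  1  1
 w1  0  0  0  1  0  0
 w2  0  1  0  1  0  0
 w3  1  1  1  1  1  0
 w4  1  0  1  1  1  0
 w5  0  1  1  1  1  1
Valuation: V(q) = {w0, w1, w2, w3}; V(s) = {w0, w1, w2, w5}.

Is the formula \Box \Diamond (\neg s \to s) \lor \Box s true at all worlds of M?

Recall that \Box ψ holds at a world iff ψ holds at every accessible world, and \Diamond ψ holds iff ψ holds at some accessible world.
Let φ = \Box \Diamond (\neg s \to s) \lor \Box s. Evaluate φ at each world:
  w0 (successors {w1, w3, w4, w5}): φ is false.
  w1 (successors {w3}): φ is true.
  w2 (successors {w1, w3}): φ is false.
  w3 (successors {w0, w1, w2, w3, w4}): φ is false.
  w4 (successors {w0, w2, w3, w4}): φ is true.
  w5 (successors {w1, w2, w3, w4, w5}): φ is false.
Detail at w0 (counterexample):
  At w0: \Box \Diamond (\neg s \to s) is false, \Box s is false, so \Box \Diamond (\neg s \to s) \lor \Box s is false.
    At w0: \Box \Diamond (\neg s \to s) requires \Diamond (\neg s \to s) at every successor {w1, w3, w4, w5}.
      \Diamond (\neg s \to s) fails at w1, so \Box \Diamond (\neg s \to s) is false at w0.
    At w0: \Box s requires s at every successor {w1, w3, w4, w5}.
      s fails at w3, so \Box s is false at w0.

No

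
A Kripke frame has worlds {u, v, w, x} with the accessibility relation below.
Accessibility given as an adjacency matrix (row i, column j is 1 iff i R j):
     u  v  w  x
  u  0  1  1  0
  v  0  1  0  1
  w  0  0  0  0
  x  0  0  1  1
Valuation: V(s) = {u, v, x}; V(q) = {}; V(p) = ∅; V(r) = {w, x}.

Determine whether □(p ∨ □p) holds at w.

Yes

Recall that □ψ holds at a world iff ψ holds at every accessible world, and ◇ψ holds iff ψ holds at some accessible world.
At w: no accessible worlds, so □(p ∨ □p) holds vacuously.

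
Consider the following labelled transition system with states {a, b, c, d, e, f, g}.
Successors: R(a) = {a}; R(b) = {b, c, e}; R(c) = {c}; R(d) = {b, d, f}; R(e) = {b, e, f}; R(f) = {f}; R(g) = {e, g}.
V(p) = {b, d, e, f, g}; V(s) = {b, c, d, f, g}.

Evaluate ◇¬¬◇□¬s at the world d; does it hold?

At d: ◇¬¬◇□¬s requires ¬¬◇□¬s at some successor in {b, d, f}.
  At b: ¬¬◇□¬s is false.
  At d: ¬¬◇□¬s is false.
  At f: ¬¬◇□¬s is false.
So ◇¬¬◇□¬s is false at d.

No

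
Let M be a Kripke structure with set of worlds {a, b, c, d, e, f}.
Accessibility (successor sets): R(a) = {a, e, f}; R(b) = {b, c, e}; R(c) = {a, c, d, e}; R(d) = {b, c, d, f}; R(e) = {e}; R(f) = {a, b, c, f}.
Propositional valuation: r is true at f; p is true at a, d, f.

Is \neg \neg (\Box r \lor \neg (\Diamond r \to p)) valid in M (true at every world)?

Recall that \Box ψ holds at a world iff ψ holds at every accessible world, and \Diamond ψ holds iff ψ holds at some accessible world.
Let φ = \neg \neg (\Box r \lor \neg (\Diamond r \to p)). Evaluate φ at each world:
  a (successors {a, e, f}): φ is false.
  b (successors {b, c, e}): φ is false.
  c (successors {a, c, d, e}): φ is false.
  d (successors {b, c, d, f}): φ is false.
  e (successors {e}): φ is false.
  f (successors {a, b, c, f}): φ is false.
Detail at a (counterexample):
  At a: \neg (\Box r \lor \neg (\Diamond r \to p)) is true, so \neg \neg (\Box r \lor \neg (\Diamond r \to p)) is false.
    At a: \Box r \lor \neg (\Diamond r \to p) is false, so \neg (\Box r \lor \neg (\Diamond r \to p)) is true.
      At a: \Box r is false, \neg (\Diamond r \to p) is false, so \Box r \lor \neg (\Diamond r \to p) is false.

No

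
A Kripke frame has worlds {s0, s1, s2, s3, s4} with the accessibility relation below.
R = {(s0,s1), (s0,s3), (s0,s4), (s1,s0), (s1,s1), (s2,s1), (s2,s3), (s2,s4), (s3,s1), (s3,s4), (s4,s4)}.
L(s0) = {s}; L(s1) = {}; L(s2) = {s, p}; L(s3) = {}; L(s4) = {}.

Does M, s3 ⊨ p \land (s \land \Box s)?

At s3: p is false, s \land \Box s is false, so p \land (s \land \Box s) is false.
  At s3: s is false, \Box s is false, so s \land \Box s is false.
    At s3: \Box s requires s at every successor {s1, s4}.
      s fails at s1, so \Box s is false at s3.

No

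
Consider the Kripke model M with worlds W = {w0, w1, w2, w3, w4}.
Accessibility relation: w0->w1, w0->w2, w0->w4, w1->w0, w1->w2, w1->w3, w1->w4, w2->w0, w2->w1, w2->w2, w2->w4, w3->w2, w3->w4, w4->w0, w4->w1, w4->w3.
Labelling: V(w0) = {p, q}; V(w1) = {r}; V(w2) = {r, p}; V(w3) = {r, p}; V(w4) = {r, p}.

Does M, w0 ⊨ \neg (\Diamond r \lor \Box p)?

Recall that \Box ψ holds at a world iff ψ holds at every accessible world, and \Diamond ψ holds iff ψ holds at some accessible world.
At w0: \Diamond r \lor \Box p is true, so \neg (\Diamond r \lor \Box p) is false.
  At w0: \Diamond r is true, \Box p is false, so \Diamond r \lor \Box p is true.
    At w0: \Diamond r requires r at some successor in {w1, w2, w4}.
      r holds at w1, so \Diamond r is true at w0.
    At w0: \Box p requires p at every successor {w1, w2, w4}.
      p fails at w1, so \Box p is false at w0.

No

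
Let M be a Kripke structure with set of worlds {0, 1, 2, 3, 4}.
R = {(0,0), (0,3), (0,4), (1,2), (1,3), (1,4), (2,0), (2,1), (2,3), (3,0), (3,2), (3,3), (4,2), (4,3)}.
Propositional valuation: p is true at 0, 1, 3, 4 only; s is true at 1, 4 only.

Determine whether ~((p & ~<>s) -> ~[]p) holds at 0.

No

At 0: (p & ~<>s) -> ~[]p is true, so ~((p & ~<>s) -> ~[]p) is false.
  At 0: p & ~<>s is false, ~[]p is false, so (p & ~<>s) -> ~[]p is true.
    At 0: p is true, ~<>s is false, so p & ~<>s is false.
      At 0: <>s is true, so ~<>s is false.
    At 0: []p is true, so ~[]p is false.
      At 0: []p requires p at every successor {0, 3, 4}.
        At 0: p is true.
        At 3: p is true.
        At 4: p is true.
      So []p is true at 0.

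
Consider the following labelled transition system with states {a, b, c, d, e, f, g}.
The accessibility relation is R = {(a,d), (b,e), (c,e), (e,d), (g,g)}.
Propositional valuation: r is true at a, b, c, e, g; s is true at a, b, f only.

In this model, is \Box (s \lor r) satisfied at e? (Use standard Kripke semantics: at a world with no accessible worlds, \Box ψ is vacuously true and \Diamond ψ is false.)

No

At e: \Box (s \lor r) requires s \lor r at every successor {d}.
  s \lor r fails at d, so \Box (s \lor r) is false at e.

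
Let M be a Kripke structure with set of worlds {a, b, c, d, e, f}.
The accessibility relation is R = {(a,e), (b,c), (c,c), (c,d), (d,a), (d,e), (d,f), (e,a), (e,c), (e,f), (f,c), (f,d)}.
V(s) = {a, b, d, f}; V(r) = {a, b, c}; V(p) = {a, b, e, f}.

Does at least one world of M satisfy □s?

Let φ = □s. Evaluate φ at each world:
  a (successors {e}): φ is false.
  b (successors {c}): φ is false.
  c (successors {c, d}): φ is false.
  d (successors {a, e, f}): φ is false.
  e (successors {a, c, f}): φ is false.
  f (successors {c, d}): φ is false.
For instance, at a:
  At a: □s requires s at every successor {e}.
    s fails at e, so □s is false at a.

No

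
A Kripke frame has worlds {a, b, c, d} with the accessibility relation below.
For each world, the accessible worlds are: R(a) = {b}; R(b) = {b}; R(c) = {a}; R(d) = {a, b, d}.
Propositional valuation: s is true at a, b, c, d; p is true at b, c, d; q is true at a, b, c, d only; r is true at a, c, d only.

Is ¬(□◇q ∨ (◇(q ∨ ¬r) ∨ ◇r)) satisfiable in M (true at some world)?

Let φ = ¬(□◇q ∨ (◇(q ∨ ¬r) ∨ ◇r)). Evaluate φ at each world:
  a (successors {b}): φ is false.
  b (successors {b}): φ is false.
  c (successors {a}): φ is false.
  d (successors {a, b, d}): φ is false.
For instance, at b:
  At b: □◇q ∨ (◇(q ∨ ¬r) ∨ ◇r) is true, so ¬(□◇q ∨ (◇(q ∨ ¬r) ∨ ◇r)) is false.
    At b: □◇q is true, ◇(q ∨ ¬r) ∨ ◇r is true, so □◇q ∨ (◇(q ∨ ¬r) ∨ ◇r) is true.
      At b: □◇q requires ◇q at every successor {b}.
        At b: ◇q is true.
      So □◇q is true at b.
      At b: ◇(q ∨ ¬r) is true, ◇r is false, so ◇(q ∨ ¬r) ∨ ◇r is true.

No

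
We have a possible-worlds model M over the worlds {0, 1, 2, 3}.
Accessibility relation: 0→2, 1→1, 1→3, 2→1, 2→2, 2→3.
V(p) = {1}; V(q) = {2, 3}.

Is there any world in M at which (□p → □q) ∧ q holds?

Recall that □ψ holds at a world iff ψ holds at every accessible world, and ◇ψ holds iff ψ holds at some accessible world.
Let φ = (□p → □q) ∧ q. Evaluate φ at each world:
  0 (successors {2}): φ is false.
  1 (successors {1, 3}): φ is false.
  2 (successors {1, 2, 3}): φ is true.
  3 (successors ∅): φ is true.
Detail at 2 (witness):
  At 2: □p → □q is true, q is true, so (□p → □q) ∧ q is true.
    At 2: □p is false, □q is false, so □p → □q is true.
      At 2: □p requires p at every successor {1, 2, 3}.
        p fails at 2, so □p is false at 2.
      At 2: □q requires q at every successor {1, 2, 3}.
        q fails at 1, so □q is false at 2.

Yes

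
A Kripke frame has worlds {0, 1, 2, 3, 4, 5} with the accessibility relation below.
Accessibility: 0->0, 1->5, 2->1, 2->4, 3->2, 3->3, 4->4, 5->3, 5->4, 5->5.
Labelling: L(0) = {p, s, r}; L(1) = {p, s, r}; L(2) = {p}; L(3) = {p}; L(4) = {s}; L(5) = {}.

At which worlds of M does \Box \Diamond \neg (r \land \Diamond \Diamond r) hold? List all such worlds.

Let φ = \Box \Diamond \neg (r \land \Diamond \Diamond r). Evaluate φ at each world:
  0 (successors {0}): φ is false.
  1 (successors {5}): φ is true.
  2 (successors {1, 4}): φ is true.
  3 (successors {2, 3}): φ is true.
  4 (successors {4}): φ is true.
  5 (successors {3, 4, 5}): φ is true.
For instance, at 3:
  At 3: \Box \Diamond \neg (r \land \Diamond \Diamond r) requires \Diamond \neg (r \land \Diamond \Diamond r) at every successor {2, 3}.
      At 2: \Diamond \neg (r \land \Diamond \Diamond r) requires \neg (r \land \Diamond \Diamond r) at some successor in {1, 4}.
        \neg (r \land \Diamond \Diamond r) holds at 1, so \Diamond \neg (r \land \Diamond \Diamond r) is true at 2.
      At 3: \Diamond \neg (r \land \Diamond \Diamond r) requires \neg (r \land \Diamond \Diamond r) at some successor in {2, 3}.
        \neg (r \land \Diamond \Diamond r) holds at 2, so \Diamond \neg (r \land \Diamond \Diamond r) is true at 3.
  So \Box \Diamond \neg (r \land \Diamond \Diamond r) is true at 3.
Satisfying worlds: {1, 2, 3, 4, 5}

1, 2, 3, 4, 5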